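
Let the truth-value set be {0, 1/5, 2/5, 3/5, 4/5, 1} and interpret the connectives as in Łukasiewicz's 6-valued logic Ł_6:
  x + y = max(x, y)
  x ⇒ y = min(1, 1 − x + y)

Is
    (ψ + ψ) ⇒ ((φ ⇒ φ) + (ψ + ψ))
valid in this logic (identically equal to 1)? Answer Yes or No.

At φ = 0, ψ = 4/5, for instance:
ψ + ψ = 4/5 + 4/5 = 4/5
φ ⇒ φ = 0 ⇒ 0 = 1
(φ ⇒ φ) + (ψ + ψ) = 1 + 4/5 = 1
(ψ + ψ) ⇒ ((φ ⇒ φ) + (ψ + ψ)) = 4/5 ⇒ 1 = 1
and checking the remaining 35 assignments likewise gives ≥ 1 in every case.

Yes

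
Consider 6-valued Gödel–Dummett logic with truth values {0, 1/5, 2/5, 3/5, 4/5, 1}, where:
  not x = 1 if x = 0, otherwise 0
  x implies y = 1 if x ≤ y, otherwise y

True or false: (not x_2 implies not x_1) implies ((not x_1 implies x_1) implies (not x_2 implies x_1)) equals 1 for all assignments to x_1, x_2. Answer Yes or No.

Yes

At x_1 = 2/5, x_2 = 1/5, for instance:
not x_2 = not 1/5 = 0
not x_1 = not 2/5 = 0
not x_2 implies not x_1 = 0 implies 0 = 1
not x_1 implies x_1 = 0 implies 2/5 = 1
not x_2 implies x_1 = 0 implies 2/5 = 1
(not x_1 implies x_1) implies (not x_2 implies x_1) = 1 implies 1 = 1
(not x_2 implies not x_1) implies ((not x_1 implies x_1) implies (not x_2 implies x_1)) = 1 implies 1 = 1
and checking the remaining 35 assignments likewise gives ≥ 1 in every case.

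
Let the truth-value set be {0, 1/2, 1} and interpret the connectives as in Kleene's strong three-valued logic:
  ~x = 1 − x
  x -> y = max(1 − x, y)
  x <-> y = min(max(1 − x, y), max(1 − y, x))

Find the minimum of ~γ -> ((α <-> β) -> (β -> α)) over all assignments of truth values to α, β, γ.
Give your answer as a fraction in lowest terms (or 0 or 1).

Take α = 0, β = 1/2, γ = 0:
~γ = ~0 = 1
α <-> β = 0 <-> 1/2 = 1/2
β -> α = 1/2 -> 0 = 1/2
(α <-> β) -> (β -> α) = 1/2 -> 1/2 = 1/2
~γ -> ((α <-> β) -> (β -> α)) = 1 -> 1/2 = 1/2
No assignment yields a value below 1/2, so this is the minimum.

1/2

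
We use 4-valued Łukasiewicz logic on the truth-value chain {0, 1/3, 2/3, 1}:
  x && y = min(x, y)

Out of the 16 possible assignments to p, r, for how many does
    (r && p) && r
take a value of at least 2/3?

4

p = 0, r = 0 ↦ 0  <
p = 0, r = 1/3 ↦ 0  <
p = 0, r = 2/3 ↦ 0  <
p = 0, r = 1 ↦ 0  <
p = 1/3, r = 0 ↦ 0  <
p = 1/3, r = 1/3 ↦ 1/3  <
p = 1/3, r = 2/3 ↦ 1/3  <
p = 1/3, r = 1 ↦ 1/3  <
p = 2/3, r = 0 ↦ 0  <
p = 2/3, r = 1/3 ↦ 1/3  <
p = 2/3, r = 2/3 ↦ 2/3  ≥
p = 2/3, r = 1 ↦ 2/3  ≥
p = 1, r = 0 ↦ 0  <
p = 1, r = 1/3 ↦ 1/3  <
p = 1, r = 2/3 ↦ 2/3  ≥
p = 1, r = 1 ↦ 1  ≥
So 4 of the 16 assignments meet the threshold.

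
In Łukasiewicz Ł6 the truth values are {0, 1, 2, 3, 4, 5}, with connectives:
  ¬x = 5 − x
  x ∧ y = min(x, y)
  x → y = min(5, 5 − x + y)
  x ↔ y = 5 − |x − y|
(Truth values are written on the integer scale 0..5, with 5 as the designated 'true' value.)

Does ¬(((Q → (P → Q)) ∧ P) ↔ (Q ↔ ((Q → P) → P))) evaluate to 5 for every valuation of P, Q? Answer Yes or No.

No

Counterexample: take P = 1, Q = 0.
P → Q = 1 → 0 = 4
Q → (P → Q) = 0 → 4 = 5
(Q → (P → Q)) ∧ P = 5 ∧ 1 = 1
Q → P = 0 → 1 = 5
(Q → P) → P = 5 → 1 = 1
Q ↔ ((Q → P) → P) = 0 ↔ 1 = 4
((Q → (P → Q)) ∧ P) ↔ (Q ↔ ((Q → P) → P)) = 1 ↔ 4 = 2
¬(((Q → (P → Q)) ∧ P) ↔ (Q ↔ ((Q → P) → P))) = ¬2 = 3
This gives 3 ≠ 5.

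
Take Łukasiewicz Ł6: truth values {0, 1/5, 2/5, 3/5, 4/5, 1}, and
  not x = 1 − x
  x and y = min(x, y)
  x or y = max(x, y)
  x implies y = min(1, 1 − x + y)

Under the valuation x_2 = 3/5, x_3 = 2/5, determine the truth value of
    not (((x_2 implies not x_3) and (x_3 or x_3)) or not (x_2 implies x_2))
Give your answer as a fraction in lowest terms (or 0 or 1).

not x_3 = not 2/5 = 3/5
x_2 implies not x_3 = 3/5 implies 3/5 = 1
x_3 or x_3 = 2/5 or 2/5 = 2/5
(x_2 implies not x_3) and (x_3 or x_3) = 1 and 2/5 = 2/5
x_2 implies x_2 = 3/5 implies 3/5 = 1
not (x_2 implies x_2) = not 1 = 0
((x_2 implies not x_3) and (x_3 or x_3)) or not (x_2 implies x_2) = 2/5 or 0 = 2/5
not (((x_2 implies not x_3) and (x_3 or x_3)) or not (x_2 implies x_2)) = not 2/5 = 3/5

3/5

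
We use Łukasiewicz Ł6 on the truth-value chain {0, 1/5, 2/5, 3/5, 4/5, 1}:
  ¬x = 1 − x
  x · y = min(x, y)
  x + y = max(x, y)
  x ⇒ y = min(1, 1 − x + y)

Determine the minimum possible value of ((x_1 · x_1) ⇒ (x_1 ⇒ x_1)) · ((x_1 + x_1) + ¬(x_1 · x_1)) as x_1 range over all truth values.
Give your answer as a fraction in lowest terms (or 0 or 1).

Take x_1 = 2/5:
x_1 · x_1 = 2/5 · 2/5 = 2/5
x_1 ⇒ x_1 = 2/5 ⇒ 2/5 = 1
(x_1 · x_1) ⇒ (x_1 ⇒ x_1) = 2/5 ⇒ 1 = 1
x_1 + x_1 = 2/5 + 2/5 = 2/5
x_1 · x_1 = 2/5 · 2/5 = 2/5
¬(x_1 · x_1) = ¬2/5 = 3/5
(x_1 + x_1) + ¬(x_1 · x_1) = 2/5 + 3/5 = 3/5
((x_1 · x_1) ⇒ (x_1 ⇒ x_1)) · ((x_1 + x_1) + ¬(x_1 · x_1)) = 1 · 3/5 = 3/5
No assignment yields a value below 3/5, so this is the minimum.

3/5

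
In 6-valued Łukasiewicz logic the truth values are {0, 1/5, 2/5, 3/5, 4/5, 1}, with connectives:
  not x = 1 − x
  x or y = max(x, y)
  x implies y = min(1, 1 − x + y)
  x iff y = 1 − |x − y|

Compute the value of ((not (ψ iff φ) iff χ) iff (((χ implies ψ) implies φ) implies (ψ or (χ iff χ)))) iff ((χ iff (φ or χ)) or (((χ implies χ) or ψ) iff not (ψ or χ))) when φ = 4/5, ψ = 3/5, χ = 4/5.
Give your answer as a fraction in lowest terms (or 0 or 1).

ψ iff φ = 3/5 iff 4/5 = 4/5
not (ψ iff φ) = not 4/5 = 1/5
not (ψ iff φ) iff χ = 1/5 iff 4/5 = 2/5
χ implies ψ = 4/5 implies 3/5 = 4/5
(χ implies ψ) implies φ = 4/5 implies 4/5 = 1
χ iff χ = 4/5 iff 4/5 = 1
ψ or (χ iff χ) = 3/5 or 1 = 1
((χ implies ψ) implies φ) implies (ψ or (χ iff χ)) = 1 implies 1 = 1
(not (ψ iff φ) iff χ) iff (((χ implies ψ) implies φ) implies (ψ or (χ iff χ))) = 2/5 iff 1 = 2/5
φ or χ = 4/5 or 4/5 = 4/5
χ iff (φ or χ) = 4/5 iff 4/5 = 1
χ implies χ = 4/5 implies 4/5 = 1
(χ implies χ) or ψ = 1 or 3/5 = 1
ψ or χ = 3/5 or 4/5 = 4/5
not (ψ or χ) = not 4/5 = 1/5
((χ implies χ) or ψ) iff not (ψ or χ) = 1 iff 1/5 = 1/5
(χ iff (φ or χ)) or (((χ implies χ) or ψ) iff not (ψ or χ)) = 1 or 1/5 = 1
((not (ψ iff φ) iff χ) iff (((χ implies ψ) implies φ) implies (ψ or (χ iff χ)))) iff ((χ iff (φ or χ)) or (((χ implies χ) or ψ) iff not (ψ or χ))) = 2/5 iff 1 = 2/5

2/5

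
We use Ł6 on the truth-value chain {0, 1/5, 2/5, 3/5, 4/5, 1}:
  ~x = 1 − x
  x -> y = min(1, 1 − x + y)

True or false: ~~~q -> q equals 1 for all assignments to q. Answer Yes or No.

No

Counterexample: take q = 0.
~q = ~0 = 1
~~q = ~1 = 0
~~~q = ~0 = 1
~~~q -> q = 1 -> 0 = 0
This gives 0 ≠ 1.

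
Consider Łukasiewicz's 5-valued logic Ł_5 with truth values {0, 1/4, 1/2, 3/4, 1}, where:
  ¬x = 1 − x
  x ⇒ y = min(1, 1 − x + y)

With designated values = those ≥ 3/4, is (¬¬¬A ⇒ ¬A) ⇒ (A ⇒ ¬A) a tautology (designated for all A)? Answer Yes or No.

Counterexample: take A = 3/4.
¬A = ¬3/4 = 1/4
¬¬A = ¬1/4 = 3/4
¬¬¬A = ¬3/4 = 1/4
¬A = ¬3/4 = 1/4
¬¬¬A ⇒ ¬A = 1/4 ⇒ 1/4 = 1
¬A = ¬3/4 = 1/4
A ⇒ ¬A = 3/4 ⇒ 1/4 = 1/2
(¬¬¬A ⇒ ¬A) ⇒ (A ⇒ ¬A) = 1 ⇒ 1/2 = 1/2
This gives 1/2, which is below 3/4.

No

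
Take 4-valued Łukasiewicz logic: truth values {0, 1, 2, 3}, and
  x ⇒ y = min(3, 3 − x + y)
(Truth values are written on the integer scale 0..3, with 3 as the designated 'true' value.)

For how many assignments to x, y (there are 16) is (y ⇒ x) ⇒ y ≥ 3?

6

x = 0, y = 0 ↦ 0  <
x = 0, y = 1 ↦ 2  <
x = 0, y = 2 ↦ 3  ≥
x = 0, y = 3 ↦ 3  ≥
x = 1, y = 0 ↦ 0  <
x = 1, y = 1 ↦ 1  <
x = 1, y = 2 ↦ 3  ≥
x = 1, y = 3 ↦ 3  ≥
x = 2, y = 0 ↦ 0  <
x = 2, y = 1 ↦ 1  <
x = 2, y = 2 ↦ 2  <
x = 2, y = 3 ↦ 3  ≥
x = 3, y = 0 ↦ 0  <
x = 3, y = 1 ↦ 1  <
x = 3, y = 2 ↦ 2  <
x = 3, y = 3 ↦ 3  ≥
So 6 of the 16 assignments meet the threshold.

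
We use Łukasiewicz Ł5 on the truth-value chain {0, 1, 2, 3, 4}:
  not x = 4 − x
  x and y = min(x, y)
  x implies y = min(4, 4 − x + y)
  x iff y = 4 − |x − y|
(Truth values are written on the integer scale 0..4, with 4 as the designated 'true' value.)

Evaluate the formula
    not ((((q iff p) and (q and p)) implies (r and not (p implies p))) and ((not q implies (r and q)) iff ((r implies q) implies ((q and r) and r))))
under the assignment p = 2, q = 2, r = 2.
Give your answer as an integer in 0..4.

2

q iff p = 2 iff 2 = 4
q and p = 2 and 2 = 2
(q iff p) and (q and p) = 4 and 2 = 2
p implies p = 2 implies 2 = 4
not (p implies p) = not 4 = 0
r and not (p implies p) = 2 and 0 = 0
((q iff p) and (q and p)) implies (r and not (p implies p)) = 2 implies 0 = 2
not q = not 2 = 2
r and q = 2 and 2 = 2
not q implies (r and q) = 2 implies 2 = 4
r implies q = 2 implies 2 = 4
q and r = 2 and 2 = 2
(q and r) and r = 2 and 2 = 2
(r implies q) implies ((q and r) and r) = 4 implies 2 = 2
(not q implies (r and q)) iff ((r implies q) implies ((q and r) and r)) = 4 iff 2 = 2
(((q iff p) and (q and p)) implies (r and not (p implies p))) and ((not q implies (r and q)) iff ((r implies q) implies ((q and r) and r))) = 2 and 2 = 2
not ((((q iff p) and (q and p)) implies (r and not (p implies p))) and ((not q implies (r and q)) iff ((r implies q) implies ((q and r) and r)))) = not 2 = 2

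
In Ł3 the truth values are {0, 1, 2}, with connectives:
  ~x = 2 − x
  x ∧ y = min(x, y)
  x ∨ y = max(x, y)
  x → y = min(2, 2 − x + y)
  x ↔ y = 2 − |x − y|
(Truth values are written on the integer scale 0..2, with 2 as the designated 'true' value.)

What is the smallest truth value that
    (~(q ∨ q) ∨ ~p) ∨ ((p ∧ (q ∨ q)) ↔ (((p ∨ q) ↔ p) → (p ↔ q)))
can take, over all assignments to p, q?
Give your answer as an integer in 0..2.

Take p = 1, q = 1:
q ∨ q = 1 ∨ 1 = 1
~(q ∨ q) = ~1 = 1
~p = ~1 = 1
~(q ∨ q) ∨ ~p = 1 ∨ 1 = 1
q ∨ q = 1 ∨ 1 = 1
p ∧ (q ∨ q) = 1 ∧ 1 = 1
p ∨ q = 1 ∨ 1 = 1
(p ∨ q) ↔ p = 1 ↔ 1 = 2
p ↔ q = 1 ↔ 1 = 2
((p ∨ q) ↔ p) → (p ↔ q) = 2 → 2 = 2
(p ∧ (q ∨ q)) ↔ (((p ∨ q) ↔ p) → (p ↔ q)) = 1 ↔ 2 = 1
(~(q ∨ q) ∨ ~p) ∨ ((p ∧ (q ∨ q)) ↔ (((p ∨ q) ↔ p) → (p ↔ q))) = 1 ∨ 1 = 1
No assignment yields a value below 1, so this is the minimum.

1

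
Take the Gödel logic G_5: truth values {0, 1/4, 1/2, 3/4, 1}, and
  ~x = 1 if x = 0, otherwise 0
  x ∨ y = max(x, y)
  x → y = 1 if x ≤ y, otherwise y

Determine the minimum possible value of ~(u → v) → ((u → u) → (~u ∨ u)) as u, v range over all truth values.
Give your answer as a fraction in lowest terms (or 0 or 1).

1/4

Take u = 1/4, v = 0:
u → v = 1/4 → 0 = 0
~(u → v) = ~0 = 1
u → u = 1/4 → 1/4 = 1
~u = ~1/4 = 0
~u ∨ u = 0 ∨ 1/4 = 1/4
(u → u) → (~u ∨ u) = 1 → 1/4 = 1/4
~(u → v) → ((u → u) → (~u ∨ u)) = 1 → 1/4 = 1/4
No assignment yields a value below 1/4, so this is the minimum.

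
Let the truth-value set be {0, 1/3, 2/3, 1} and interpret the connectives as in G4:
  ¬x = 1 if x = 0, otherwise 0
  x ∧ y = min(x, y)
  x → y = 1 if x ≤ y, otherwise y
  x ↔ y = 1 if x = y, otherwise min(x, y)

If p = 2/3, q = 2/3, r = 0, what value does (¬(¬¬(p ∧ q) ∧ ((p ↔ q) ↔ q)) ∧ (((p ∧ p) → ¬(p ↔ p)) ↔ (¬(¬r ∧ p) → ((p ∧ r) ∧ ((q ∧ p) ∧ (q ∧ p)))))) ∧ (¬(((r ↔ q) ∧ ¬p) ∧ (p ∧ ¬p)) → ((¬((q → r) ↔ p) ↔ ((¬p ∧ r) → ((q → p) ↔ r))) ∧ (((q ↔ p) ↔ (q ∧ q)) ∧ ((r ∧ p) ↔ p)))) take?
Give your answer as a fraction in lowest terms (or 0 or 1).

0

p ∧ q = 2/3 ∧ 2/3 = 2/3
¬(p ∧ q) = ¬2/3 = 0
¬¬(p ∧ q) = ¬0 = 1
p ↔ q = 2/3 ↔ 2/3 = 1
(p ↔ q) ↔ q = 1 ↔ 2/3 = 2/3
¬¬(p ∧ q) ∧ ((p ↔ q) ↔ q) = 1 ∧ 2/3 = 2/3
¬(¬¬(p ∧ q) ∧ ((p ↔ q) ↔ q)) = ¬2/3 = 0
p ∧ p = 2/3 ∧ 2/3 = 2/3
p ↔ p = 2/3 ↔ 2/3 = 1
¬(p ↔ p) = ¬1 = 0
(p ∧ p) → ¬(p ↔ p) = 2/3 → 0 = 0
¬r = ¬0 = 1
¬r ∧ p = 1 ∧ 2/3 = 2/3
¬(¬r ∧ p) = ¬2/3 = 0
p ∧ r = 2/3 ∧ 0 = 0
q ∧ p = 2/3 ∧ 2/3 = 2/3
q ∧ p = 2/3 ∧ 2/3 = 2/3
(q ∧ p) ∧ (q ∧ p) = 2/3 ∧ 2/3 = 2/3
(p ∧ r) ∧ ((q ∧ p) ∧ (q ∧ p)) = 0 ∧ 2/3 = 0
¬(¬r ∧ p) → ((p ∧ r) ∧ ((q ∧ p) ∧ (q ∧ p))) = 0 → 0 = 1
((p ∧ p) → ¬(p ↔ p)) ↔ (¬(¬r ∧ p) → ((p ∧ r) ∧ ((q ∧ p) ∧ (q ∧ p)))) = 0 ↔ 1 = 0
¬(¬¬(p ∧ q) ∧ ((p ↔ q) ↔ q)) ∧ (((p ∧ p) → ¬(p ↔ p)) ↔ (¬(¬r ∧ p) → ((p ∧ r) ∧ ((q ∧ p) ∧ (q ∧ p))))) = 0 ∧ 0 = 0
r ↔ q = 0 ↔ 2/3 = 0
¬p = ¬2/3 = 0
(r ↔ q) ∧ ¬p = 0 ∧ 0 = 0
¬p = ¬2/3 = 0
p ∧ ¬p = 2/3 ∧ 0 = 0
((r ↔ q) ∧ ¬p) ∧ (p ∧ ¬p) = 0 ∧ 0 = 0
¬(((r ↔ q) ∧ ¬p) ∧ (p ∧ ¬p)) = ¬0 = 1
q → r = 2/3 → 0 = 0
(q → r) ↔ p = 0 ↔ 2/3 = 0
¬((q → r) ↔ p) = ¬0 = 1
¬p = ¬2/3 = 0
¬p ∧ r = 0 ∧ 0 = 0
q → p = 2/3 → 2/3 = 1
(q → p) ↔ r = 1 ↔ 0 = 0
(¬p ∧ r) → ((q → p) ↔ r) = 0 → 0 = 1
¬((q → r) ↔ p) ↔ ((¬p ∧ r) → ((q → p) ↔ r)) = 1 ↔ 1 = 1
q ↔ p = 2/3 ↔ 2/3 = 1
q ∧ q = 2/3 ∧ 2/3 = 2/3
(q ↔ p) ↔ (q ∧ q) = 1 ↔ 2/3 = 2/3
r ∧ p = 0 ∧ 2/3 = 0
(r ∧ p) ↔ p = 0 ↔ 2/3 = 0
((q ↔ p) ↔ (q ∧ q)) ∧ ((r ∧ p) ↔ p) = 2/3 ∧ 0 = 0
(¬((q → r) ↔ p) ↔ ((¬p ∧ r) → ((q → p) ↔ r))) ∧ (((q ↔ p) ↔ (q ∧ q)) ∧ ((r ∧ p) ↔ p)) = 1 ∧ 0 = 0
¬(((r ↔ q) ∧ ¬p) ∧ (p ∧ ¬p)) → ((¬((q → r) ↔ p) ↔ ((¬p ∧ r) → ((q → p) ↔ r))) ∧ (((q ↔ p) ↔ (q ∧ q)) ∧ ((r ∧ p) ↔ p))) = 1 → 0 = 0
(¬(¬¬(p ∧ q) ∧ ((p ↔ q) ↔ q)) ∧ (((p ∧ p) → ¬(p ↔ p)) ↔ (¬(¬r ∧ p) → ((p ∧ r) ∧ ((q ∧ p) ∧ (q ∧ p)))))) ∧ (¬(((r ↔ q) ∧ ¬p) ∧ (p ∧ ¬p)) → ((¬((q → r) ↔ p) ↔ ((¬p ∧ r) → ((q → p) ↔ r))) ∧ (((q ↔ p) ↔ (q ∧ q)) ∧ ((r ∧ p) ↔ p)))) = 0 ∧ 0 = 0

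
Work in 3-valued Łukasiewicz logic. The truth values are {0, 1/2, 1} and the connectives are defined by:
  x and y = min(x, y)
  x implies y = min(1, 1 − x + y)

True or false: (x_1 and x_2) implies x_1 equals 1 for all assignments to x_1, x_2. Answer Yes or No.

Yes

x_1 = 0, x_2 = 0 ↦ 1
x_1 = 0, x_2 = 1/2 ↦ 1
x_1 = 0, x_2 = 1 ↦ 1
x_1 = 1/2, x_2 = 0 ↦ 1
x_1 = 1/2, x_2 = 1/2 ↦ 1
x_1 = 1/2, x_2 = 1 ↦ 1
x_1 = 1, x_2 = 0 ↦ 1
x_1 = 1, x_2 = 1/2 ↦ 1
x_1 = 1, x_2 = 1 ↦ 1
Every assignment gives a value ≥ 1.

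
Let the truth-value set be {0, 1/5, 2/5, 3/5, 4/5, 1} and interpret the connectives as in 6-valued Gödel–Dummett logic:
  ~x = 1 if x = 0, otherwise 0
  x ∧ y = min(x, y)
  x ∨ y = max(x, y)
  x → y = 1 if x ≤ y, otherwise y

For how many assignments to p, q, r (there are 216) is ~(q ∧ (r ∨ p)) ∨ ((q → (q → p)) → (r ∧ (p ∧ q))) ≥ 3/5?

125

value 1: 107 assignments (counts)
value 4/5: 5 assignments (counts)
value 3/5: 13 assignments (counts)
value 2/5: 25 assignments
value 1/5: 41 assignments
value 0: 25 assignments
So 125 of the 216 assignments meet the threshold.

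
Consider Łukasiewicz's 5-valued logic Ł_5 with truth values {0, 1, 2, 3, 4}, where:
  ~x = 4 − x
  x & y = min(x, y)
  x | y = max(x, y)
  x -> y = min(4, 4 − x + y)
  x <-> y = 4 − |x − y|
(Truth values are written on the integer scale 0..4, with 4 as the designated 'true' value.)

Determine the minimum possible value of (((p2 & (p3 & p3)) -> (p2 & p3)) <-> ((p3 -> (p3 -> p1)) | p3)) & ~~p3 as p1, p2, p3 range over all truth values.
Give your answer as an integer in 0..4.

0

Take p1 = 0, p2 = 0, p3 = 0:
p3 & p3 = 0 & 0 = 0
p2 & (p3 & p3) = 0 & 0 = 0
p2 & p3 = 0 & 0 = 0
(p2 & (p3 & p3)) -> (p2 & p3) = 0 -> 0 = 4
p3 -> p1 = 0 -> 0 = 4
p3 -> (p3 -> p1) = 0 -> 4 = 4
(p3 -> (p3 -> p1)) | p3 = 4 | 0 = 4
((p2 & (p3 & p3)) -> (p2 & p3)) <-> ((p3 -> (p3 -> p1)) | p3) = 4 <-> 4 = 4
~p3 = ~0 = 4
~~p3 = ~4 = 0
(((p2 & (p3 & p3)) -> (p2 & p3)) <-> ((p3 -> (p3 -> p1)) | p3)) & ~~p3 = 4 & 0 = 0
No assignment yields a value below 0, so this is the minimum.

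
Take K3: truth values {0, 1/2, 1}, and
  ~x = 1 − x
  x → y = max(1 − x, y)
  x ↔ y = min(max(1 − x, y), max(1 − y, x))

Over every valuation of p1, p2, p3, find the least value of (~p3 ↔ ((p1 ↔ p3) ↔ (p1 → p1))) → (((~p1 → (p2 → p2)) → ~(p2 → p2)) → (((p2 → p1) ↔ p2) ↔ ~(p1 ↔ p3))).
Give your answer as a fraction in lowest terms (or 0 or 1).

1/2

Take p1 = 0, p2 = 1/2, p3 = 0:
~p3 = ~0 = 1
p1 ↔ p3 = 0 ↔ 0 = 1
p1 → p1 = 0 → 0 = 1
(p1 ↔ p3) ↔ (p1 → p1) = 1 ↔ 1 = 1
~p3 ↔ ((p1 ↔ p3) ↔ (p1 → p1)) = 1 ↔ 1 = 1
~p1 = ~0 = 1
p2 → p2 = 1/2 → 1/2 = 1/2
~p1 → (p2 → p2) = 1 → 1/2 = 1/2
p2 → p2 = 1/2 → 1/2 = 1/2
~(p2 → p2) = ~1/2 = 1/2
(~p1 → (p2 → p2)) → ~(p2 → p2) = 1/2 → 1/2 = 1/2
p2 → p1 = 1/2 → 0 = 1/2
(p2 → p1) ↔ p2 = 1/2 ↔ 1/2 = 1/2
p1 ↔ p3 = 0 ↔ 0 = 1
~(p1 ↔ p3) = ~1 = 0
((p2 → p1) ↔ p2) ↔ ~(p1 ↔ p3) = 1/2 ↔ 0 = 1/2
((~p1 → (p2 → p2)) → ~(p2 → p2)) → (((p2 → p1) ↔ p2) ↔ ~(p1 ↔ p3)) = 1/2 → 1/2 = 1/2
(~p3 ↔ ((p1 ↔ p3) ↔ (p1 → p1))) → (((~p1 → (p2 → p2)) → ~(p2 → p2)) → (((p2 → p1) ↔ p2) ↔ ~(p1 ↔ p3))) = 1 → 1/2 = 1/2
No assignment yields a value below 1/2, so this is the minimum.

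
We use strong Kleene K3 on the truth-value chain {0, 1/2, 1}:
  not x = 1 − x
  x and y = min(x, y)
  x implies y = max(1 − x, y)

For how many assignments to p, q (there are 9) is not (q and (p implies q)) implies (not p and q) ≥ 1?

p = 0, q = 0 ↦ 0  <
p = 0, q = 1/2 ↦ 1/2  <
p = 0, q = 1 ↦ 1  ≥
p = 1/2, q = 0 ↦ 0  <
p = 1/2, q = 1/2 ↦ 1/2  <
p = 1/2, q = 1 ↦ 1  ≥
p = 1, q = 0 ↦ 0  <
p = 1, q = 1/2 ↦ 1/2  <
p = 1, q = 1 ↦ 1  ≥
So 3 of the 9 assignments meet the threshold.

3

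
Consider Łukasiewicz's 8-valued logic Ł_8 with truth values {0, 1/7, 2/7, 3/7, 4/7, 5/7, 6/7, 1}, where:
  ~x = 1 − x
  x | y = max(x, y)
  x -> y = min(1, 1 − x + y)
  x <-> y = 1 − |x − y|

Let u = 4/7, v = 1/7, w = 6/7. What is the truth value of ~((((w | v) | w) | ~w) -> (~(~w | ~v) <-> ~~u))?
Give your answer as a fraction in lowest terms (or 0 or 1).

2/7

w | v = 6/7 | 1/7 = 6/7
(w | v) | w = 6/7 | 6/7 = 6/7
~w = ~6/7 = 1/7
((w | v) | w) | ~w = 6/7 | 1/7 = 6/7
~w = ~6/7 = 1/7
~v = ~1/7 = 6/7
~w | ~v = 1/7 | 6/7 = 6/7
~(~w | ~v) = ~6/7 = 1/7
~u = ~4/7 = 3/7
~~u = ~3/7 = 4/7
~(~w | ~v) <-> ~~u = 1/7 <-> 4/7 = 4/7
(((w | v) | w) | ~w) -> (~(~w | ~v) <-> ~~u) = 6/7 -> 4/7 = 5/7
~((((w | v) | w) | ~w) -> (~(~w | ~v) <-> ~~u)) = ~5/7 = 2/7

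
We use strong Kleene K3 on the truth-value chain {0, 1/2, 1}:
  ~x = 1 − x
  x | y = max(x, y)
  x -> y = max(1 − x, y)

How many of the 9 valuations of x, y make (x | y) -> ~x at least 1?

3

x = 0, y = 0 ↦ 1  ≥
x = 0, y = 1/2 ↦ 1  ≥
x = 0, y = 1 ↦ 1  ≥
x = 1/2, y = 0 ↦ 1/2  <
x = 1/2, y = 1/2 ↦ 1/2  <
x = 1/2, y = 1 ↦ 1/2  <
x = 1, y = 0 ↦ 0  <
x = 1, y = 1/2 ↦ 0  <
x = 1, y = 1 ↦ 0  <
So 3 of the 9 assignments meet the threshold.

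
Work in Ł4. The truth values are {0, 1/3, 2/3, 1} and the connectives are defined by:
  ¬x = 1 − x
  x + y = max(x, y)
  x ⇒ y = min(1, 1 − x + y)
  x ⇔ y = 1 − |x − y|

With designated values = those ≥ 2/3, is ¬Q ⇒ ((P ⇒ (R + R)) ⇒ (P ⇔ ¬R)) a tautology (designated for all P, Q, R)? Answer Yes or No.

Counterexample: take P = 0, Q = 0, R = 0.
¬Q = ¬0 = 1
R + R = 0 + 0 = 0
P ⇒ (R + R) = 0 ⇒ 0 = 1
¬R = ¬0 = 1
P ⇔ ¬R = 0 ⇔ 1 = 0
(P ⇒ (R + R)) ⇒ (P ⇔ ¬R) = 1 ⇒ 0 = 0
¬Q ⇒ ((P ⇒ (R + R)) ⇒ (P ⇔ ¬R)) = 1 ⇒ 0 = 0
This gives 0, which is below 2/3.

No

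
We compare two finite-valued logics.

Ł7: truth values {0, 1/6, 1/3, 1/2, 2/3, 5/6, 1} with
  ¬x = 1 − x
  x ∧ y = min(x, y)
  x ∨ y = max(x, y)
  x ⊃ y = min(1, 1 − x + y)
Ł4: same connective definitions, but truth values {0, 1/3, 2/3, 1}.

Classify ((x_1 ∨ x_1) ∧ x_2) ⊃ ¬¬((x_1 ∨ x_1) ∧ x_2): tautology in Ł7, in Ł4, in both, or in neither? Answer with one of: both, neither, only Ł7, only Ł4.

both

In Ł7: every assignment gives 1 — tautology.
In Ł4: every assignment gives 1 — tautology.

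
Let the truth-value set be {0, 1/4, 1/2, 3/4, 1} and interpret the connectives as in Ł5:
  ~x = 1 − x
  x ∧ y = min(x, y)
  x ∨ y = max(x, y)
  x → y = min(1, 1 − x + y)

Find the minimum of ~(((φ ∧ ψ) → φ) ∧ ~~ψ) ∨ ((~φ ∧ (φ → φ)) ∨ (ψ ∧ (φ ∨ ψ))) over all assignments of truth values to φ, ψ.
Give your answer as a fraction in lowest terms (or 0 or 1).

1/2

Take φ = 1/2, ψ = 1/2:
φ ∧ ψ = 1/2 ∧ 1/2 = 1/2
(φ ∧ ψ) → φ = 1/2 → 1/2 = 1
~ψ = ~1/2 = 1/2
~~ψ = ~1/2 = 1/2
((φ ∧ ψ) → φ) ∧ ~~ψ = 1 ∧ 1/2 = 1/2
~(((φ ∧ ψ) → φ) ∧ ~~ψ) = ~1/2 = 1/2
~φ = ~1/2 = 1/2
φ → φ = 1/2 → 1/2 = 1
~φ ∧ (φ → φ) = 1/2 ∧ 1 = 1/2
φ ∨ ψ = 1/2 ∨ 1/2 = 1/2
ψ ∧ (φ ∨ ψ) = 1/2 ∧ 1/2 = 1/2
(~φ ∧ (φ → φ)) ∨ (ψ ∧ (φ ∨ ψ)) = 1/2 ∨ 1/2 = 1/2
~(((φ ∧ ψ) → φ) ∧ ~~ψ) ∨ ((~φ ∧ (φ → φ)) ∨ (ψ ∧ (φ ∨ ψ))) = 1/2 ∨ 1/2 = 1/2
No assignment yields a value below 1/2, so this is the minimum.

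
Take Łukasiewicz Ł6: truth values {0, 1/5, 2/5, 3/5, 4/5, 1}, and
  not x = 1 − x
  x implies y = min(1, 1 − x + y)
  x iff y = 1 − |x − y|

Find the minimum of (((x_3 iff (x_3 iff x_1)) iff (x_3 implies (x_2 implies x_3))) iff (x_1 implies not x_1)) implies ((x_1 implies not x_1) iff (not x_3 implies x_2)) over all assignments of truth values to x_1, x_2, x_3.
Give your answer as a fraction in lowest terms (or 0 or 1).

2/5

Take x_1 = 3/5, x_2 = 0, x_3 = 0:
x_3 iff x_1 = 0 iff 3/5 = 2/5
x_3 iff (x_3 iff x_1) = 0 iff 2/5 = 3/5
x_2 implies x_3 = 0 implies 0 = 1
x_3 implies (x_2 implies x_3) = 0 implies 1 = 1
(x_3 iff (x_3 iff x_1)) iff (x_3 implies (x_2 implies x_3)) = 3/5 iff 1 = 3/5
not x_1 = not 3/5 = 2/5
x_1 implies not x_1 = 3/5 implies 2/5 = 4/5
((x_3 iff (x_3 iff x_1)) iff (x_3 implies (x_2 implies x_3))) iff (x_1 implies not x_1) = 3/5 iff 4/5 = 4/5
not x_1 = not 3/5 = 2/5
x_1 implies not x_1 = 3/5 implies 2/5 = 4/5
not x_3 = not 0 = 1
not x_3 implies x_2 = 1 implies 0 = 0
(x_1 implies not x_1) iff (not x_3 implies x_2) = 4/5 iff 0 = 1/5
(((x_3 iff (x_3 iff x_1)) iff (x_3 implies (x_2 implies x_3))) iff (x_1 implies not x_1)) implies ((x_1 implies not x_1) iff (not x_3 implies x_2)) = 4/5 implies 1/5 = 2/5
No assignment yields a value below 2/5, so this is the minimum.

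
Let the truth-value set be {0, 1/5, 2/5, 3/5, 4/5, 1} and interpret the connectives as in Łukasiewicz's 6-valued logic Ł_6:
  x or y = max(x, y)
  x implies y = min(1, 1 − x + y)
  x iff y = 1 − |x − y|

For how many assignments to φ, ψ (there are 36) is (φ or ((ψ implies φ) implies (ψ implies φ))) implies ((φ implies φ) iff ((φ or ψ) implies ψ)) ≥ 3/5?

30

value 1: 21 assignments (counts)
value 4/5: 5 assignments (counts)
value 3/5: 4 assignments (counts)
value 2/5: 3 assignments
value 1/5: 2 assignments
value 0: 1 assignment
So 30 of the 36 assignments meet the threshold.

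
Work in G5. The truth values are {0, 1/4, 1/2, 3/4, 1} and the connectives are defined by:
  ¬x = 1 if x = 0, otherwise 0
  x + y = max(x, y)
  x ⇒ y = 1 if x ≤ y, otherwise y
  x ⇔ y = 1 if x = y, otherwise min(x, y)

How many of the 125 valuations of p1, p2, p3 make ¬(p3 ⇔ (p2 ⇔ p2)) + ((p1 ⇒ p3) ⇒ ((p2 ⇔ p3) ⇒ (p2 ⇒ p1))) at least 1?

value 1: 95 assignments (counts)
value 3/4: 1 assignment
value 1/2: 4 assignments
value 1/4: 9 assignments
value 0: 16 assignments
So 95 of the 125 assignments meet the threshold.

95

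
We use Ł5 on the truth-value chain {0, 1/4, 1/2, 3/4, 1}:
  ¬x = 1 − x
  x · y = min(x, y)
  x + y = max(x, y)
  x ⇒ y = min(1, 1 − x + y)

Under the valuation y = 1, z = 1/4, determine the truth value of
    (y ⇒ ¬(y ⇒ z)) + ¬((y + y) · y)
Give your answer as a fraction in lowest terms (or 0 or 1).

y ⇒ z = 1 ⇒ 1/4 = 1/4
¬(y ⇒ z) = ¬1/4 = 3/4
y ⇒ ¬(y ⇒ z) = 1 ⇒ 3/4 = 3/4
y + y = 1 + 1 = 1
(y + y) · y = 1 · 1 = 1
¬((y + y) · y) = ¬1 = 0
(y ⇒ ¬(y ⇒ z)) + ¬((y + y) · y) = 3/4 + 0 = 3/4

3/4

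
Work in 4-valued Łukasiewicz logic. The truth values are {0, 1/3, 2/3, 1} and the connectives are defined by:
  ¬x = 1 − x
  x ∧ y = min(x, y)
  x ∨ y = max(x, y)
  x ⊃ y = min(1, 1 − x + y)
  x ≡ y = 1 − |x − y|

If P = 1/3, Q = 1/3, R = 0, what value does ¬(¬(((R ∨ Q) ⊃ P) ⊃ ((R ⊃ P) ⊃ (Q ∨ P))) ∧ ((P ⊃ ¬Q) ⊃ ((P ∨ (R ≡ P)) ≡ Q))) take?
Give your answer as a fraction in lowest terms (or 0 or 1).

1/3

R ∨ Q = 0 ∨ 1/3 = 1/3
(R ∨ Q) ⊃ P = 1/3 ⊃ 1/3 = 1
R ⊃ P = 0 ⊃ 1/3 = 1
Q ∨ P = 1/3 ∨ 1/3 = 1/3
(R ⊃ P) ⊃ (Q ∨ P) = 1 ⊃ 1/3 = 1/3
((R ∨ Q) ⊃ P) ⊃ ((R ⊃ P) ⊃ (Q ∨ P)) = 1 ⊃ 1/3 = 1/3
¬(((R ∨ Q) ⊃ P) ⊃ ((R ⊃ P) ⊃ (Q ∨ P))) = ¬1/3 = 2/3
¬Q = ¬1/3 = 2/3
P ⊃ ¬Q = 1/3 ⊃ 2/3 = 1
R ≡ P = 0 ≡ 1/3 = 2/3
P ∨ (R ≡ P) = 1/3 ∨ 2/3 = 2/3
(P ∨ (R ≡ P)) ≡ Q = 2/3 ≡ 1/3 = 2/3
(P ⊃ ¬Q) ⊃ ((P ∨ (R ≡ P)) ≡ Q) = 1 ⊃ 2/3 = 2/3
¬(((R ∨ Q) ⊃ P) ⊃ ((R ⊃ P) ⊃ (Q ∨ P))) ∧ ((P ⊃ ¬Q) ⊃ ((P ∨ (R ≡ P)) ≡ Q)) = 2/3 ∧ 2/3 = 2/3
¬(¬(((R ∨ Q) ⊃ P) ⊃ ((R ⊃ P) ⊃ (Q ∨ P))) ∧ ((P ⊃ ¬Q) ⊃ ((P ∨ (R ≡ P)) ≡ Q))) = ¬2/3 = 1/3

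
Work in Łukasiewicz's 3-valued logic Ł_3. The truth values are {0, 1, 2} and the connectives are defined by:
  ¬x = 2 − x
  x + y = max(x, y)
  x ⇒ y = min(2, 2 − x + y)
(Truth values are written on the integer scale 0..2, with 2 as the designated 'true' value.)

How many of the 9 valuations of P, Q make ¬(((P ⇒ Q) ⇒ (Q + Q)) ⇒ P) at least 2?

1

P = 0, Q = 0 ↦ 0  <
P = 0, Q = 1 ↦ 1  <
P = 0, Q = 2 ↦ 2  ≥
P = 1, Q = 0 ↦ 0  <
P = 1, Q = 1 ↦ 0  <
P = 1, Q = 2 ↦ 1  <
P = 2, Q = 0 ↦ 0  <
P = 2, Q = 1 ↦ 0  <
P = 2, Q = 2 ↦ 0  <
So 1 of the 9 assignments meets the threshold.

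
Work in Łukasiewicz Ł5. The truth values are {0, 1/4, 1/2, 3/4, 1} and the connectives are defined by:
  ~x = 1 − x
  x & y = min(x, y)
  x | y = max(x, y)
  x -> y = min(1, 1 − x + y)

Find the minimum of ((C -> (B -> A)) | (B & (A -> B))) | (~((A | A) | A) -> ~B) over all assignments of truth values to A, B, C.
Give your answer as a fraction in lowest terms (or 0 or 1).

1/2

Take A = 0, B = 1/2, C = 1:
B -> A = 1/2 -> 0 = 1/2
C -> (B -> A) = 1 -> 1/2 = 1/2
A -> B = 0 -> 1/2 = 1
B & (A -> B) = 1/2 & 1 = 1/2
(C -> (B -> A)) | (B & (A -> B)) = 1/2 | 1/2 = 1/2
A | A = 0 | 0 = 0
(A | A) | A = 0 | 0 = 0
~((A | A) | A) = ~0 = 1
~B = ~1/2 = 1/2
~((A | A) | A) -> ~B = 1 -> 1/2 = 1/2
((C -> (B -> A)) | (B & (A -> B))) | (~((A | A) | A) -> ~B) = 1/2 | 1/2 = 1/2
No assignment yields a value below 1/2, so this is the minimum.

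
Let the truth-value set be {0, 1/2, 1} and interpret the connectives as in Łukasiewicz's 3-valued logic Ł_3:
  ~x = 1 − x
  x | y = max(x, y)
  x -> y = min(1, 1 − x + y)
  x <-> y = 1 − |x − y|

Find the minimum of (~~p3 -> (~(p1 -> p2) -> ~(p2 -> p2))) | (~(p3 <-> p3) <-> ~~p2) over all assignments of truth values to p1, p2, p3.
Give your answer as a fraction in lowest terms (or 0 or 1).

Take p1 = 1, p2 = 1/2, p3 = 1:
~p3 = ~1 = 0
~~p3 = ~0 = 1
p1 -> p2 = 1 -> 1/2 = 1/2
~(p1 -> p2) = ~1/2 = 1/2
p2 -> p2 = 1/2 -> 1/2 = 1
~(p2 -> p2) = ~1 = 0
~(p1 -> p2) -> ~(p2 -> p2) = 1/2 -> 0 = 1/2
~~p3 -> (~(p1 -> p2) -> ~(p2 -> p2)) = 1 -> 1/2 = 1/2
p3 <-> p3 = 1 <-> 1 = 1
~(p3 <-> p3) = ~1 = 0
~p2 = ~1/2 = 1/2
~~p2 = ~1/2 = 1/2
~(p3 <-> p3) <-> ~~p2 = 0 <-> 1/2 = 1/2
(~~p3 -> (~(p1 -> p2) -> ~(p2 -> p2))) | (~(p3 <-> p3) <-> ~~p2) = 1/2 | 1/2 = 1/2
No assignment yields a value below 1/2, so this is the minimum.

1/2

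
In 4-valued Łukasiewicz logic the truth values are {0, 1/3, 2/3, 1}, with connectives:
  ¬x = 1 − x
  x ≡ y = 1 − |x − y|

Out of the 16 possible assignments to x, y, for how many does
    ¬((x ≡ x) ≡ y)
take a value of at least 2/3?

8

x = 0, y = 0 ↦ 1  ≥
x = 0, y = 1/3 ↦ 2/3  ≥
x = 0, y = 2/3 ↦ 1/3  <
x = 0, y = 1 ↦ 0  <
x = 1/3, y = 0 ↦ 1  ≥
x = 1/3, y = 1/3 ↦ 2/3  ≥
x = 1/3, y = 2/3 ↦ 1/3  <
x = 1/3, y = 1 ↦ 0  <
x = 2/3, y = 0 ↦ 1  ≥
x = 2/3, y = 1/3 ↦ 2/3  ≥
x = 2/3, y = 2/3 ↦ 1/3  <
x = 2/3, y = 1 ↦ 0  <
x = 1, y = 0 ↦ 1  ≥
x = 1, y = 1/3 ↦ 2/3  ≥
x = 1, y = 2/3 ↦ 1/3  <
x = 1, y = 1 ↦ 0  <
So 8 of the 16 assignments meet the threshold.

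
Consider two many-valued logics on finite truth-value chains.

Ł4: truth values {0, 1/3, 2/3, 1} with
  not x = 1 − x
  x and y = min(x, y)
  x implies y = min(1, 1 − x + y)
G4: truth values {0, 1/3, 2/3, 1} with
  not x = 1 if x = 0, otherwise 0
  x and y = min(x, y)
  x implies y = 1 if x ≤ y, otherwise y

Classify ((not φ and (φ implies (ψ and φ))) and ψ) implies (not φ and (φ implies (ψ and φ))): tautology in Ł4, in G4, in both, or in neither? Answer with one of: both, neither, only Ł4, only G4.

In Ł4: every assignment gives 1 — tautology.
In G4: every assignment gives 1 — tautology.

both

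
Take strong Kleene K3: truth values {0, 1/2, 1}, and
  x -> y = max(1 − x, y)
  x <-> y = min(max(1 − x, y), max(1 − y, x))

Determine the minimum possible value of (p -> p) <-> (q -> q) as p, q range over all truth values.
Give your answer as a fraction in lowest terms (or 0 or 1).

Take p = 0, q = 1/2:
p -> p = 0 -> 0 = 1
q -> q = 1/2 -> 1/2 = 1/2
(p -> p) <-> (q -> q) = 1 <-> 1/2 = 1/2
No assignment yields a value below 1/2, so this is the minimum.

1/2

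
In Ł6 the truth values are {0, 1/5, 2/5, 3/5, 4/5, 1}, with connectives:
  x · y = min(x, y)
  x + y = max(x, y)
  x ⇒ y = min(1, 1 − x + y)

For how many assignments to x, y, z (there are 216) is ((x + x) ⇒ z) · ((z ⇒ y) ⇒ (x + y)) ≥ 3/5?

157

value 1: 64 assignments (counts)
value 4/5: 49 assignments (counts)
value 3/5: 44 assignments (counts)
value 2/5: 34 assignments
value 1/5: 18 assignments
value 0: 7 assignments
So 157 of the 216 assignments meet the threshold.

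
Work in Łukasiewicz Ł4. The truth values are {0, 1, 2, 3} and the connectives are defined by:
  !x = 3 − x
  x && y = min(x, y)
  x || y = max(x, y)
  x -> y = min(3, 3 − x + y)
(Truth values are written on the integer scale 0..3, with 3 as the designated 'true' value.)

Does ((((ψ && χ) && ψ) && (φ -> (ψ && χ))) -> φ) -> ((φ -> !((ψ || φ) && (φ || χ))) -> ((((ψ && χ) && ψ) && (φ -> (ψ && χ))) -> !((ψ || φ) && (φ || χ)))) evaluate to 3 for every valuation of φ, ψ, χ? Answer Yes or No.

At φ = 2, ψ = 2, χ = 2, for instance:
ψ && χ = 2 && 2 = 2
(ψ && χ) && ψ = 2 && 2 = 2
ψ && χ = 2 && 2 = 2
φ -> (ψ && χ) = 2 -> 2 = 3
((ψ && χ) && ψ) && (φ -> (ψ && χ)) = 2 && 3 = 2
(((ψ && χ) && ψ) && (φ -> (ψ && χ))) -> φ = 2 -> 2 = 3
ψ || φ = 2 || 2 = 2
φ || χ = 2 || 2 = 2
(ψ || φ) && (φ || χ) = 2 && 2 = 2
!((ψ || φ) && (φ || χ)) = !2 = 1
φ -> !((ψ || φ) && (φ || χ)) = 2 -> 1 = 2
(((ψ && χ) && ψ) && (φ -> (ψ && χ))) -> !((ψ || φ) && (φ || χ)) = 2 -> 1 = 2
(φ -> !((ψ || φ) && (φ || χ))) -> ((((ψ && χ) && ψ) && (φ -> (ψ && χ))) -> !((ψ || φ) && (φ || χ))) = 2 -> 2 = 3
((((ψ && χ) && ψ) && (φ -> (ψ && χ))) -> φ) -> ((φ -> !((ψ || φ) && (φ || χ))) -> ((((ψ && χ) && ψ) && (φ -> (ψ && χ))) -> !((ψ || φ) && (φ || χ)))) = 3 -> 3 = 3
and checking the remaining 63 assignments likewise gives ≥ 3 in every case.

Yes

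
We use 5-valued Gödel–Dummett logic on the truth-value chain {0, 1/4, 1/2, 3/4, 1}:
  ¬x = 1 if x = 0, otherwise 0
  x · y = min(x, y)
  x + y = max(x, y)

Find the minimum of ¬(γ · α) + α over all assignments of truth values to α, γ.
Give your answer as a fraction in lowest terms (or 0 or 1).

Take α = 1/4, γ = 1/4:
γ · α = 1/4 · 1/4 = 1/4
¬(γ · α) = ¬1/4 = 0
¬(γ · α) + α = 0 + 1/4 = 1/4
No assignment yields a value below 1/4, so this is the minimum.

1/4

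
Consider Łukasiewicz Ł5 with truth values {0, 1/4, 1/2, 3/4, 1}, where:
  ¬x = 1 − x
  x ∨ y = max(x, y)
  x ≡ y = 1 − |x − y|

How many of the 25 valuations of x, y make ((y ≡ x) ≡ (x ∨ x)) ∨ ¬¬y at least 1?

7

value 1: 7 assignments (counts)
value 3/4: 7 assignments
value 1/2: 6 assignments
value 1/4: 3 assignments
value 0: 2 assignments
So 7 of the 25 assignments meet the threshold.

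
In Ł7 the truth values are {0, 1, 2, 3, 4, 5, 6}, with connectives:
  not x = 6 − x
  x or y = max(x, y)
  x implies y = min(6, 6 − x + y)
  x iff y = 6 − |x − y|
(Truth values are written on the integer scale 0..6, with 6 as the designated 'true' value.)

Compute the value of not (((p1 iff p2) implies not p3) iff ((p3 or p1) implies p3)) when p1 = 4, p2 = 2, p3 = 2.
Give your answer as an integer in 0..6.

2

p1 iff p2 = 4 iff 2 = 4
not p3 = not 2 = 4
(p1 iff p2) implies not p3 = 4 implies 4 = 6
p3 or p1 = 2 or 4 = 4
(p3 or p1) implies p3 = 4 implies 2 = 4
((p1 iff p2) implies not p3) iff ((p3 or p1) implies p3) = 6 iff 4 = 4
not (((p1 iff p2) implies not p3) iff ((p3 or p1) implies p3)) = not 4 = 2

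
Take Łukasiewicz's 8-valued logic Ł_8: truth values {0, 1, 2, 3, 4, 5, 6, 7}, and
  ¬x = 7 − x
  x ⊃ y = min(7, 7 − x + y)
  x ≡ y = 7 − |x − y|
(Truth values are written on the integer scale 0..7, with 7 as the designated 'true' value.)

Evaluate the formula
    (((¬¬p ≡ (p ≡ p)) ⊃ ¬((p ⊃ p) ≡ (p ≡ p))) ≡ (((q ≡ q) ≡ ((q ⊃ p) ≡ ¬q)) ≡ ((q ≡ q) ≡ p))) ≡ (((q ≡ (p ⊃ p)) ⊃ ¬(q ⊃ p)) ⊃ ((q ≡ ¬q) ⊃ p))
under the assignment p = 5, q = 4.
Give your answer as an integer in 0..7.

¬p = ¬5 = 2
¬¬p = ¬2 = 5
p ≡ p = 5 ≡ 5 = 7
¬¬p ≡ (p ≡ p) = 5 ≡ 7 = 5
p ⊃ p = 5 ⊃ 5 = 7
p ≡ p = 5 ≡ 5 = 7
(p ⊃ p) ≡ (p ≡ p) = 7 ≡ 7 = 7
¬((p ⊃ p) ≡ (p ≡ p)) = ¬7 = 0
(¬¬p ≡ (p ≡ p)) ⊃ ¬((p ⊃ p) ≡ (p ≡ p)) = 5 ⊃ 0 = 2
q ≡ q = 4 ≡ 4 = 7
q ⊃ p = 4 ⊃ 5 = 7
¬q = ¬4 = 3
(q ⊃ p) ≡ ¬q = 7 ≡ 3 = 3
(q ≡ q) ≡ ((q ⊃ p) ≡ ¬q) = 7 ≡ 3 = 3
q ≡ q = 4 ≡ 4 = 7
(q ≡ q) ≡ p = 7 ≡ 5 = 5
((q ≡ q) ≡ ((q ⊃ p) ≡ ¬q)) ≡ ((q ≡ q) ≡ p) = 3 ≡ 5 = 5
((¬¬p ≡ (p ≡ p)) ⊃ ¬((p ⊃ p) ≡ (p ≡ p))) ≡ (((q ≡ q) ≡ ((q ⊃ p) ≡ ¬q)) ≡ ((q ≡ q) ≡ p)) = 2 ≡ 5 = 4
p ⊃ p = 5 ⊃ 5 = 7
q ≡ (p ⊃ p) = 4 ≡ 7 = 4
q ⊃ p = 4 ⊃ 5 = 7
¬(q ⊃ p) = ¬7 = 0
(q ≡ (p ⊃ p)) ⊃ ¬(q ⊃ p) = 4 ⊃ 0 = 3
¬q = ¬4 = 3
q ≡ ¬q = 4 ≡ 3 = 6
(q ≡ ¬q) ⊃ p = 6 ⊃ 5 = 6
((q ≡ (p ⊃ p)) ⊃ ¬(q ⊃ p)) ⊃ ((q ≡ ¬q) ⊃ p) = 3 ⊃ 6 = 7
(((¬¬p ≡ (p ≡ p)) ⊃ ¬((p ⊃ p) ≡ (p ≡ p))) ≡ (((q ≡ q) ≡ ((q ⊃ p) ≡ ¬q)) ≡ ((q ≡ q) ≡ p))) ≡ (((q ≡ (p ⊃ p)) ⊃ ¬(q ⊃ p)) ⊃ ((q ≡ ¬q) ⊃ p)) = 4 ≡ 7 = 4

4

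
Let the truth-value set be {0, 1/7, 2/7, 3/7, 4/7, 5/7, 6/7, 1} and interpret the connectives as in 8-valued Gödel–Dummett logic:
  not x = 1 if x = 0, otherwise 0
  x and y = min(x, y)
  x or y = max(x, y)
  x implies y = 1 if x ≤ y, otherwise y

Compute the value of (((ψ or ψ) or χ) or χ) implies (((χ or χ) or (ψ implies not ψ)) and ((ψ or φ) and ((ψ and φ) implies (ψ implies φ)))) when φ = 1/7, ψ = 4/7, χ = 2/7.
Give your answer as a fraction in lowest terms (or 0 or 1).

2/7

ψ or ψ = 4/7 or 4/7 = 4/7
(ψ or ψ) or χ = 4/7 or 2/7 = 4/7
((ψ or ψ) or χ) or χ = 4/7 or 2/7 = 4/7
χ or χ = 2/7 or 2/7 = 2/7
not ψ = not 4/7 = 0
ψ implies not ψ = 4/7 implies 0 = 0
(χ or χ) or (ψ implies not ψ) = 2/7 or 0 = 2/7
ψ or φ = 4/7 or 1/7 = 4/7
ψ and φ = 4/7 and 1/7 = 1/7
ψ implies φ = 4/7 implies 1/7 = 1/7
(ψ and φ) implies (ψ implies φ) = 1/7 implies 1/7 = 1
(ψ or φ) and ((ψ and φ) implies (ψ implies φ)) = 4/7 and 1 = 4/7
((χ or χ) or (ψ implies not ψ)) and ((ψ or φ) and ((ψ and φ) implies (ψ implies φ))) = 2/7 and 4/7 = 2/7
(((ψ or ψ) or χ) or χ) implies (((χ or χ) or (ψ implies not ψ)) and ((ψ or φ) and ((ψ and φ) implies (ψ implies φ)))) = 4/7 implies 2/7 = 2/7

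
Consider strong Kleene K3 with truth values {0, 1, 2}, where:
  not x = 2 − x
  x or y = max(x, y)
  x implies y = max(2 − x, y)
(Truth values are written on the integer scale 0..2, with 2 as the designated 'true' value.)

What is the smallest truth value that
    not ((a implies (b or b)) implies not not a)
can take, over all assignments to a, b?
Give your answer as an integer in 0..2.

Take a = 2, b = 0:
b or b = 0 or 0 = 0
a implies (b or b) = 2 implies 0 = 0
not a = not 2 = 0
not not a = not 0 = 2
(a implies (b or b)) implies not not a = 0 implies 2 = 2
not ((a implies (b or b)) implies not not a) = not 2 = 0
No assignment yields a value below 0, so this is the minimum.

0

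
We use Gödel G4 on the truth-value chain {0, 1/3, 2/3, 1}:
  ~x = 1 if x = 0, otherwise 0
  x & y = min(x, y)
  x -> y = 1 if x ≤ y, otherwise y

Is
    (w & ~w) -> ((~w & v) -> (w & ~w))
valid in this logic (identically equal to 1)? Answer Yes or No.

v = 0, w = 0 ↦ 1
v = 0, w = 1/3 ↦ 1
v = 0, w = 2/3 ↦ 1
v = 0, w = 1 ↦ 1
v = 1/3, w = 0 ↦ 1
v = 1/3, w = 1/3 ↦ 1
v = 1/3, w = 2/3 ↦ 1
v = 1/3, w = 1 ↦ 1
v = 2/3, w = 0 ↦ 1
v = 2/3, w = 1/3 ↦ 1
v = 2/3, w = 2/3 ↦ 1
v = 2/3, w = 1 ↦ 1
v = 1, w = 0 ↦ 1
v = 1, w = 1/3 ↦ 1
v = 1, w = 2/3 ↦ 1
v = 1, w = 1 ↦ 1
Every assignment gives a value ≥ 1.

Yes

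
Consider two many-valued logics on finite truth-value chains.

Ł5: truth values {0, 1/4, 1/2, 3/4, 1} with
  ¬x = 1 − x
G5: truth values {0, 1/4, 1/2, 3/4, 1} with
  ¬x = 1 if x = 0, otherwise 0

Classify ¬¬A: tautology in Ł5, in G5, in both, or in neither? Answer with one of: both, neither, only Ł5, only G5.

In Ł5: at A = 0 the value is 0 — not a tautology.
In G5: at A = 0 the value is 0 — not a tautology.

neither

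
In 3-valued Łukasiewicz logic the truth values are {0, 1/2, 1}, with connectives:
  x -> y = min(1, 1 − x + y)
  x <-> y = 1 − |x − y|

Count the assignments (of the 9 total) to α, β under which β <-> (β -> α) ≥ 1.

α = 0, β = 0 ↦ 0  <
α = 0, β = 1/2 ↦ 1  ≥
α = 0, β = 1 ↦ 0  <
α = 1/2, β = 0 ↦ 0  <
α = 1/2, β = 1/2 ↦ 1/2  <
α = 1/2, β = 1 ↦ 1/2  <
α = 1, β = 0 ↦ 0  <
α = 1, β = 1/2 ↦ 1/2  <
α = 1, β = 1 ↦ 1  ≥
So 2 of the 9 assignments meet the threshold.

2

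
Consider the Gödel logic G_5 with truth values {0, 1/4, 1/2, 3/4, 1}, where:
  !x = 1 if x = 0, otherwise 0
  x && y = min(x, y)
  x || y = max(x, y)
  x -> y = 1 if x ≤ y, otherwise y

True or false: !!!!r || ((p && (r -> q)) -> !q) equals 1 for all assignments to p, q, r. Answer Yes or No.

No

Counterexample: take p = 1/4, q = 1/4, r = 0.
!r = !0 = 1
!!r = !1 = 0
!!!r = !0 = 1
!!!!r = !1 = 0
r -> q = 0 -> 1/4 = 1
p && (r -> q) = 1/4 && 1 = 1/4
!q = !1/4 = 0
(p && (r -> q)) -> !q = 1/4 -> 0 = 0
!!!!r || ((p && (r -> q)) -> !q) = 0 || 0 = 0
This gives 0 ≠ 1.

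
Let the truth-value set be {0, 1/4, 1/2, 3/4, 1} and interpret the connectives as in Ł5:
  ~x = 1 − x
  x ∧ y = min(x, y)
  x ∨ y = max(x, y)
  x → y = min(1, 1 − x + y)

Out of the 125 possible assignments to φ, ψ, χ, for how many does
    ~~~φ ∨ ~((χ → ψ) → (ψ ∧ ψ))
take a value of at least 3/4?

62

value 1: 29 assignments (counts)
value 3/4: 33 assignments (counts)
value 1/2: 31 assignments
value 1/4: 23 assignments
value 0: 9 assignments
So 62 of the 125 assignments meet the threshold.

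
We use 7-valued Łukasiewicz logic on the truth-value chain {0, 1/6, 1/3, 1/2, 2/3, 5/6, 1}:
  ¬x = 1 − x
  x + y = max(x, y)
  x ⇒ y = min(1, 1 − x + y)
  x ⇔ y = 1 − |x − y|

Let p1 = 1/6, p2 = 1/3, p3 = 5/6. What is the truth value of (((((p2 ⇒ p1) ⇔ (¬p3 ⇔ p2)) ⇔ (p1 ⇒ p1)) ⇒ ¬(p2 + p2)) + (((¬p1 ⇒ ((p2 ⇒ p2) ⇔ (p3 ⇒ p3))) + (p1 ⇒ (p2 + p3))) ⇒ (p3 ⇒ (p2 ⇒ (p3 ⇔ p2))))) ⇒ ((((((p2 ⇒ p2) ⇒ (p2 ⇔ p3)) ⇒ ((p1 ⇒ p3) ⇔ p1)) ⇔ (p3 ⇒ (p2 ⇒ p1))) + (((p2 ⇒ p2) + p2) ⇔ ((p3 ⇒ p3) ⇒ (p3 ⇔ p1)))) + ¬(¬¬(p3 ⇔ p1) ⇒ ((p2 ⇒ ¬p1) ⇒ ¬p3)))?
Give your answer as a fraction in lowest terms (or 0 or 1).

2/3

p2 ⇒ p1 = 1/3 ⇒ 1/6 = 5/6
¬p3 = ¬5/6 = 1/6
¬p3 ⇔ p2 = 1/6 ⇔ 1/3 = 5/6
(p2 ⇒ p1) ⇔ (¬p3 ⇔ p2) = 5/6 ⇔ 5/6 = 1
p1 ⇒ p1 = 1/6 ⇒ 1/6 = 1
((p2 ⇒ p1) ⇔ (¬p3 ⇔ p2)) ⇔ (p1 ⇒ p1) = 1 ⇔ 1 = 1
p2 + p2 = 1/3 + 1/3 = 1/3
¬(p2 + p2) = ¬1/3 = 2/3
(((p2 ⇒ p1) ⇔ (¬p3 ⇔ p2)) ⇔ (p1 ⇒ p1)) ⇒ ¬(p2 + p2) = 1 ⇒ 2/3 = 2/3
¬p1 = ¬1/6 = 5/6
p2 ⇒ p2 = 1/3 ⇒ 1/3 = 1
p3 ⇒ p3 = 5/6 ⇒ 5/6 = 1
(p2 ⇒ p2) ⇔ (p3 ⇒ p3) = 1 ⇔ 1 = 1
¬p1 ⇒ ((p2 ⇒ p2) ⇔ (p3 ⇒ p3)) = 5/6 ⇒ 1 = 1
p2 + p3 = 1/3 + 5/6 = 5/6
p1 ⇒ (p2 + p3) = 1/6 ⇒ 5/6 = 1
(¬p1 ⇒ ((p2 ⇒ p2) ⇔ (p3 ⇒ p3))) + (p1 ⇒ (p2 + p3)) = 1 + 1 = 1
p3 ⇔ p2 = 5/6 ⇔ 1/3 = 1/2
p2 ⇒ (p3 ⇔ p2) = 1/3 ⇒ 1/2 = 1
p3 ⇒ (p2 ⇒ (p3 ⇔ p2)) = 5/6 ⇒ 1 = 1
((¬p1 ⇒ ((p2 ⇒ p2) ⇔ (p3 ⇒ p3))) + (p1 ⇒ (p2 + p3))) ⇒ (p3 ⇒ (p2 ⇒ (p3 ⇔ p2))) = 1 ⇒ 1 = 1
((((p2 ⇒ p1) ⇔ (¬p3 ⇔ p2)) ⇔ (p1 ⇒ p1)) ⇒ ¬(p2 + p2)) + (((¬p1 ⇒ ((p2 ⇒ p2) ⇔ (p3 ⇒ p3))) + (p1 ⇒ (p2 + p3))) ⇒ (p3 ⇒ (p2 ⇒ (p3 ⇔ p2)))) = 2/3 + 1 = 1
p2 ⇒ p2 = 1/3 ⇒ 1/3 = 1
p2 ⇔ p3 = 1/3 ⇔ 5/6 = 1/2
(p2 ⇒ p2) ⇒ (p2 ⇔ p3) = 1 ⇒ 1/2 = 1/2
p1 ⇒ p3 = 1/6 ⇒ 5/6 = 1
(p1 ⇒ p3) ⇔ p1 = 1 ⇔ 1/6 = 1/6
((p2 ⇒ p2) ⇒ (p2 ⇔ p3)) ⇒ ((p1 ⇒ p3) ⇔ p1) = 1/2 ⇒ 1/6 = 2/3
p2 ⇒ p1 = 1/3 ⇒ 1/6 = 5/6
p3 ⇒ (p2 ⇒ p1) = 5/6 ⇒ 5/6 = 1
(((p2 ⇒ p2) ⇒ (p2 ⇔ p3)) ⇒ ((p1 ⇒ p3) ⇔ p1)) ⇔ (p3 ⇒ (p2 ⇒ p1)) = 2/3 ⇔ 1 = 2/3
p2 ⇒ p2 = 1/3 ⇒ 1/3 = 1
(p2 ⇒ p2) + p2 = 1 + 1/3 = 1
p3 ⇒ p3 = 5/6 ⇒ 5/6 = 1
p3 ⇔ p1 = 5/6 ⇔ 1/6 = 1/3
(p3 ⇒ p3) ⇒ (p3 ⇔ p1) = 1 ⇒ 1/3 = 1/3
((p2 ⇒ p2) + p2) ⇔ ((p3 ⇒ p3) ⇒ (p3 ⇔ p1)) = 1 ⇔ 1/3 = 1/3
((((p2 ⇒ p2) ⇒ (p2 ⇔ p3)) ⇒ ((p1 ⇒ p3) ⇔ p1)) ⇔ (p3 ⇒ (p2 ⇒ p1))) + (((p2 ⇒ p2) + p2) ⇔ ((p3 ⇒ p3) ⇒ (p3 ⇔ p1))) = 2/3 + 1/3 = 2/3
p3 ⇔ p1 = 5/6 ⇔ 1/6 = 1/3
¬(p3 ⇔ p1) = ¬1/3 = 2/3
¬¬(p3 ⇔ p1) = ¬2/3 = 1/3
¬p1 = ¬1/6 = 5/6
p2 ⇒ ¬p1 = 1/3 ⇒ 5/6 = 1
¬p3 = ¬5/6 = 1/6
(p2 ⇒ ¬p1) ⇒ ¬p3 = 1 ⇒ 1/6 = 1/6
¬¬(p3 ⇔ p1) ⇒ ((p2 ⇒ ¬p1) ⇒ ¬p3) = 1/3 ⇒ 1/6 = 5/6
¬(¬¬(p3 ⇔ p1) ⇒ ((p2 ⇒ ¬p1) ⇒ ¬p3)) = ¬5/6 = 1/6
(((((p2 ⇒ p2) ⇒ (p2 ⇔ p3)) ⇒ ((p1 ⇒ p3) ⇔ p1)) ⇔ (p3 ⇒ (p2 ⇒ p1))) + (((p2 ⇒ p2) + p2) ⇔ ((p3 ⇒ p3) ⇒ (p3 ⇔ p1)))) + ¬(¬¬(p3 ⇔ p1) ⇒ ((p2 ⇒ ¬p1) ⇒ ¬p3)) = 2/3 + 1/6 = 2/3
(((((p2 ⇒ p1) ⇔ (¬p3 ⇔ p2)) ⇔ (p1 ⇒ p1)) ⇒ ¬(p2 + p2)) + (((¬p1 ⇒ ((p2 ⇒ p2) ⇔ (p3 ⇒ p3))) + (p1 ⇒ (p2 + p3))) ⇒ (p3 ⇒ (p2 ⇒ (p3 ⇔ p2))))) ⇒ ((((((p2 ⇒ p2) ⇒ (p2 ⇔ p3)) ⇒ ((p1 ⇒ p3) ⇔ p1)) ⇔ (p3 ⇒ (p2 ⇒ p1))) + (((p2 ⇒ p2) + p2) ⇔ ((p3 ⇒ p3) ⇒ (p3 ⇔ p1)))) + ¬(¬¬(p3 ⇔ p1) ⇒ ((p2 ⇒ ¬p1) ⇒ ¬p3))) = 1 ⇒ 2/3 = 2/3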